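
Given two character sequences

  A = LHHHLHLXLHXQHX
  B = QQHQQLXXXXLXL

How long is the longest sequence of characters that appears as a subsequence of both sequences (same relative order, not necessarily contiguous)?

5

Match H (A #2, B #3); then L (A #5, B #6); then L (A #7, B #11); then X (A #8, B #12); then L (A #9, B #13) — 5 characters in the same relative order in both. dp[14][13] = 5 confirms this is the maximum.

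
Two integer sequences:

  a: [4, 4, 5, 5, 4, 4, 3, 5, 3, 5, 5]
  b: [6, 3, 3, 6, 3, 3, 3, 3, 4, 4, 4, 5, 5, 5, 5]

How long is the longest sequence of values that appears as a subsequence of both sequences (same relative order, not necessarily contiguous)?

6

One common subsequence of length 6: 4 (a #1, b #10), 4 (a #2, b #11), 5 (a #4, b #12), 5 (a #8, b #13), 5 (a #10, b #14), 5 (a #11, b #15). dp[11][15] = 6 confirms this is the maximum.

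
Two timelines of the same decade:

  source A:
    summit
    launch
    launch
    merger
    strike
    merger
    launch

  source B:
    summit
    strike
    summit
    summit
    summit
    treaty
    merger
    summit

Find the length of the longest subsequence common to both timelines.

3

One common subsequence of length 3: summit (source A #1, source B #1), strike (source A #5, source B #2), merger (source A #6, source B #7). dp[7][8] = 3 confirms this is the maximum.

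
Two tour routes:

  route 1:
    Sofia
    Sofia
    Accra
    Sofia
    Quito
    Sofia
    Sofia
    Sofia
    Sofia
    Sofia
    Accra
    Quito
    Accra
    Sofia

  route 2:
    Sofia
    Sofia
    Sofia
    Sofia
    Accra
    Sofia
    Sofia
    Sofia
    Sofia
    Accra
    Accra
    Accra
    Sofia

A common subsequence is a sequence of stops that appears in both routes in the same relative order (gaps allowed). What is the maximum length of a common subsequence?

Pick Sofia [1,1], Sofia [2,2], Sofia [4,3], Sofia [6,4], Sofia [7,6], Sofia [8,7], Sofia [9,8], Sofia [10,9], Accra [11,11], Accra [13,12], Sofia [14,13]; all 11 stops appear in both, in order. The LCS DP gives dp[14][13] = 11, so this is optimal.

11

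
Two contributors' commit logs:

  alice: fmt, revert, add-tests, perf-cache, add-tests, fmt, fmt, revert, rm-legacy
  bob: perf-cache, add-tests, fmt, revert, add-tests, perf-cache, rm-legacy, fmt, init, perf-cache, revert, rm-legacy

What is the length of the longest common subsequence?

Pick fmt [1,3], revert [2,4], add-tests [3,5], perf-cache [4,6], fmt [6,8], revert [8,11], rm-legacy [9,12]; all 7 commits appear in both, in order, and the DP table's final entry dp[9][12] is also 7, so no common subsequence is longer.

7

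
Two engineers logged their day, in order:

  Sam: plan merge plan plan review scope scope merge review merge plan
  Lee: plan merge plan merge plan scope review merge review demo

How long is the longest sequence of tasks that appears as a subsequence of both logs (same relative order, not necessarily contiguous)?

7

Pick plan (Sam #1, Lee #1), then merge (Sam #2, Lee #2), then plan (Sam #3, Lee #3), then plan (Sam #4, Lee #5), then review (Sam #5, Lee #7), then merge (Sam #8, Lee #8), then review (Sam #9, Lee #9); all 7 tasks appear in both, in order. The LCS DP gives dp[11][10] = 7, so this is optimal.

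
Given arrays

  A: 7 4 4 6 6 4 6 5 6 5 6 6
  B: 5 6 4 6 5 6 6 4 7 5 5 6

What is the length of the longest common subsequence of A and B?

Let dp[i][j] be the LCS length of the first i values of A and the first j values of B. dp[i][j] = dp[i-1][j-1]+1 when the i-th and j-th values match, else max(dp[i-1][j], dp[i][j-1]).
    ·  5  6  4  6  5  6  6  4  7  5  5  6
 ·  0  0  0  0  0  0  0  0  0  0  0  0  0
 7  0  0  0  0  0  0  0  0  0  1  1  1  1
 4  0  0  0  1  1  1  1  1  1  1  1  1  1
 4  0  0  0  1  1  1  1  1  2  2  2  2  2
 6  0  0  1  1  2  2  2  2  2  2  2  2  3
 6  0  0  1  1  2  2  3  3  3  3  3  3  3
 4  0  0  1  2  2  2  3  3  4  4  4  4  4
 6  0  0  1  2  3  3  3  4  4  4  4  4  5
 5  0  1  1  2  3  4  4  4  4  4  5  5  5
 6  0  1  2  2  3  4  5  5  5  5  5  5  6
 5  0  1  2  2  3  4  5  5  5  5  6  6  6
 6  0  1  2  2  3  4  5  6  6  6  6  6  7
 6  0  1  2  2  3  4  5  6  6  6  6  6  7
dp[12][12] = 7. One LCS (by backtracking along matches): 4, 6, 6, 4, 5, 5, 6.

7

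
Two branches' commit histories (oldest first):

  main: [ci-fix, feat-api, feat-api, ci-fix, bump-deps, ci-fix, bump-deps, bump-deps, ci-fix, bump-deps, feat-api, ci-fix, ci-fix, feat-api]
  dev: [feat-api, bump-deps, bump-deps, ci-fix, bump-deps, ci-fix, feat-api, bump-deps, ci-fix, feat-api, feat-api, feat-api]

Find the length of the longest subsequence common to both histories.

8

Pick feat-api at main[2]=dev[1] → ci-fix at main[4]=dev[4] → bump-deps at main[5]=dev[5] → ci-fix at main[6]=dev[6] → bump-deps at main[8]=dev[8] → ci-fix at main[9]=dev[9] → feat-api at main[11]=dev[11] → feat-api at main[14]=dev[12]; all 8 commits appear in both, in order. The LCS DP gives dp[14][12] = 8, so this is optimal.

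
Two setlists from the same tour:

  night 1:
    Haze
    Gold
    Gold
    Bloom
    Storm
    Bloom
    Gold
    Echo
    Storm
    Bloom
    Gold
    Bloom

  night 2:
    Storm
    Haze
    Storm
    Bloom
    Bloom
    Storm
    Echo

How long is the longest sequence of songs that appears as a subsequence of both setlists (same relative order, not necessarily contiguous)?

Pick Haze at night 1[1]=night 2[2] → Bloom at night 1[4]=night 2[5] → Storm at night 1[5]=night 2[6] → Echo at night 1[8]=night 2[7]; all 4 songs appear in both, in order. Since dp[12][7] = 4, nothing longer is possible.

4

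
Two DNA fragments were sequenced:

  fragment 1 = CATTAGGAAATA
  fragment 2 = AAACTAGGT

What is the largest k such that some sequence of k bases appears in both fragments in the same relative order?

6

Let dp[i][j] be the LCS length of the first i bases of fragment 1 and the first j bases of fragment 2. dp[i][j] = dp[i-1][j-1]+1 when the i-th and j-th bases match, else max(dp[i-1][j], dp[i][j-1]).
    ·  A  A  A  C  T  A  G  G  T
 ·  0  0  0  0  0  0  0  0  0  0
 C  0  0  0  0  1  1  1  1  1  1
 A  0  1  1  1  1  1  2  2  2  2
 T  0  1  1  1  1  2  2  2  2  3
 T  0  1  1  1  1  2  2  2  2  3
 A  0  1  2  2  2  2  3  3  3  3
 G  0  1  2  2  2  2  3  4  4  4
 G  0  1  2  2  2  2  3  4  5  5
 A  0  1  2  3  3  3  3  4  5  5
 A  0  1  2  3  3  3  4  4  5  5
 A  0  1  2  3  3  3  4  4  5  5
 T  0  1  2  3  3  4  4  4  5  6
 A  0  1  2  3  3  4  5  5  5  6
dp[12][9] = 6. One LCS (by backtracking along matches): CTAGGT.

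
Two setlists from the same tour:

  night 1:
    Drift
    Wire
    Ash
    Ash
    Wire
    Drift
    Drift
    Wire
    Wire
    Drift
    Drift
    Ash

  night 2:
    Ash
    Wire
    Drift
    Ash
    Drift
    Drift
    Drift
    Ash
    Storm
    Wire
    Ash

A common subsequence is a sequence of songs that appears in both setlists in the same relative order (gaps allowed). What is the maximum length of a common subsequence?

7

Pick Ash (night 1 #4, night 2 #1), Wire (night 1 #5, night 2 #2), Drift (night 1 #6, night 2 #3), Drift (night 1 #7, night 2 #5), Drift (night 1 #10, night 2 #6), Drift (night 1 #11, night 2 #7), Ash (night 1 #12, night 2 #11); all 7 songs appear in both, in order. Since dp[12][11] = 7, nothing longer is possible.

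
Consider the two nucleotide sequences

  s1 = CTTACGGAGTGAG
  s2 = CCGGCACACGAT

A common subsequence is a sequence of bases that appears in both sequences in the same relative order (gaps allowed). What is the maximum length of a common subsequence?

Taking C at s1[1]=s2[1] → C at s1[5]=s2[2] → G at s1[6]=s2[3] → G at s1[7]=s2[4] → A at s1[8]=s2[8] → G at s1[9]=s2[10] → T at s1[10]=s2[12] gives a common subsequence of length 7. dp[13][12] = 7 confirms this is the maximum.

7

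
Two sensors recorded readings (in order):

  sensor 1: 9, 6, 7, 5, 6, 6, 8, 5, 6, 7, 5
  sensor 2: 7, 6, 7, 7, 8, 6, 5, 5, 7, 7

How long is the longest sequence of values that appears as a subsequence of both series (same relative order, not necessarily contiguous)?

Match 6 [2,2]; then 7 [3,4]; then 5 [4,7]; then 5 [8,8]; then 7 [10,10] — 5 values in the same relative order in both. dp[11][10] = 5 confirms this is the maximum.

5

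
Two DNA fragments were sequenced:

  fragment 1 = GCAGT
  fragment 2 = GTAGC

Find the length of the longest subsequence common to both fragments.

Let dp[i][j] be the LCS length of the first i bases of fragment 1 and the first j bases of fragment 2. dp[i][j] = dp[i-1][j-1]+1 when the i-th and j-th bases match, else max(dp[i-1][j], dp[i][j-1]).
    ·  G  T  A  G  C
 ·  0  0  0  0  0  0
 G  0  1  1  1  1  1
 C  0  1  1  1  1  2
 A  0  1  1  2  2  2
 G  0  1  1  2  3  3
 T  0  1  2  2  3  3
dp[5][5] = 3. One LCS (by backtracking along matches): GAG.

3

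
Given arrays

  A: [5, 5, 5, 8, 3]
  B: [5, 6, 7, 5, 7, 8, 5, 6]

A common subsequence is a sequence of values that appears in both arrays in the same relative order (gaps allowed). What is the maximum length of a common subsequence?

3

One common subsequence of length 3: 5 [1,1]; then 5 [2,4]; then 5 [3,7]. Since dp[5][8] = 3, nothing longer is possible.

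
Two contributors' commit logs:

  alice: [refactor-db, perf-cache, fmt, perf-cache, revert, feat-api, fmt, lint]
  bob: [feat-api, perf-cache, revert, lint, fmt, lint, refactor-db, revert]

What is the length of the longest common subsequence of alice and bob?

4

Taking perf-cache [4,2] → revert [5,3] → fmt [7,5] → lint [8,6] gives a common subsequence of length 4. Since dp[8][8] = 4, nothing longer is possible.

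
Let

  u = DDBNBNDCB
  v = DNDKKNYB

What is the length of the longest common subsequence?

Pick D [1,1]; then D [2,3]; then N [4,6]; then B [9,8]; all 4 characters appear in both, in order. dp[9][8] = 4 confirms this is the maximum.

4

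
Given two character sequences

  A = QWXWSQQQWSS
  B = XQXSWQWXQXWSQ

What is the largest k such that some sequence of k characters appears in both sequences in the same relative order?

7

Let dp[i][j] be the LCS length of the first i characters of A and the first j characters of B. dp[i][j] = dp[i-1][j-1]+1 when the i-th and j-th characters match, else max(dp[i-1][j], dp[i][j-1]).
    ·  X  Q  X  S  W  Q  W  X  Q  X  W  S  Q
 ·  0  0  0  0  0  0  0  0  0  0  0  0  0  0
 Q  0  0  1  1  1  1  1  1  1  1  1  1  1  1
 W  0  0  1  1  1  2  2  2  2  2  2  2  2  2
 X  0  1  1  2  2  2  2  2  3  3  3  3  3  3
 W  0  1  1  2  2  3  3  3  3  3  3  4  4  4
 S  0  1  1  2  3  3  3  3  3  3  3  4  5  5
 Q  0  1  2  2  3  3  4  4  4  4  4  4  5  6
 Q  0  1  2  2  3  3  4  4  4  5  5  5  5  6
 Q  0  1  2  2  3  3  4  4  4  5  5  5  5  6
 W  0  1  2  2  3  4  4  5  5  5  5  6  6  6
 S  0  1  2  2  3  4  4  5  5  5  5  6  7  7
 S  0  1  2  2  3  4  4  5  5  5  5  6  7  7
dp[11][13] = 7. One LCS (by backtracking along matches): QXWQQWS.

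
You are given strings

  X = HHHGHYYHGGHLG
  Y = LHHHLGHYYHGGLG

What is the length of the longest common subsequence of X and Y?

12

Match H at X[1]=Y[2] → H at X[2]=Y[3] → H at X[3]=Y[4] → G at X[4]=Y[6] → H at X[5]=Y[7] → Y at X[6]=Y[8] → Y at X[7]=Y[9] → H at X[8]=Y[10] → G at X[9]=Y[11] → G at X[10]=Y[12] → L at X[12]=Y[13] → G at X[13]=Y[14] — 12 characters in the same relative order in both. dp[13][14] = 12 confirms this is the maximum.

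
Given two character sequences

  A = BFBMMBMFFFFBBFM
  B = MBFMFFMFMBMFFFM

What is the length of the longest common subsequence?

One common subsequence of length 10: B at A[1]=B[2], F at A[2]=B[6], M at A[4]=B[7], M at A[5]=B[9], B at A[6]=B[10], M at A[7]=B[11], F at A[10]=B[12], F at A[11]=B[13], F at A[14]=B[14], M at A[15]=B[15]. Since dp[15][15] = 10, nothing longer is possible.

10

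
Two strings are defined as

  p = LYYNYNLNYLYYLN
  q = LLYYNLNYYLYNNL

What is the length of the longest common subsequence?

10

Pick L [1,2], Y [3,3], Y [5,4], N [6,5], L [7,6], N [8,7], Y [9,9], L [10,10], Y [11,11], L [13,14]; all 10 characters appear in both, in order. dp[14][14] = 10 confirms this is the maximum.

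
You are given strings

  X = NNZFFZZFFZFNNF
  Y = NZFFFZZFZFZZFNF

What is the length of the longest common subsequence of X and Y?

Pick N [2,1] → Z [3,2] → F [4,4] → F [5,5] → Z [6,6] → Z [7,7] → F [8,8] → F [9,10] → Z [10,12] → F [11,13] → N [13,14] → F [14,15]; all 12 characters appear in both, in order. The LCS DP gives dp[14][15] = 12, so this is optimal.

12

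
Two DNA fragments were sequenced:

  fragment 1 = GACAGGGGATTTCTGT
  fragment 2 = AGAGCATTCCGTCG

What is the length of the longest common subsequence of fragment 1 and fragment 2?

Taking G [1,2]; then A [2,3]; then C [3,5]; then A [9,6]; then T [10,7]; then T [11,8]; then T [12,12]; then C [13,13]; then G [15,14] gives a common subsequence of length 9. The LCS DP gives dp[16][14] = 9, so this is optimal.

9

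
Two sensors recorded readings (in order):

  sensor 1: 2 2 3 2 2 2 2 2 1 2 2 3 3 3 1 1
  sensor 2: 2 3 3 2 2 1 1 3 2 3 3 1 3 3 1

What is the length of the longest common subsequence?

10

Taking 2 [1,1]; then 3 [3,3]; then 2 [4,4]; then 2 [5,5]; then 1 [9,7]; then 2 [10,9]; then 3 [12,11]; then 3 [13,13]; then 3 [14,14]; then 1 [16,15] gives a common subsequence of length 10, and the DP table's final entry dp[16][15] is also 10, so no common subsequence is longer.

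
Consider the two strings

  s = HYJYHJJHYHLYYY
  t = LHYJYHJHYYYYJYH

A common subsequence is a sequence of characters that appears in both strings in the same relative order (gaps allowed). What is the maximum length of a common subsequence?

Match H [1,2]; then Y [2,3]; then J [3,4]; then Y [4,5]; then H [5,6]; then J [7,7]; then H [8,8]; then Y [9,10]; then Y [12,11]; then Y [13,12]; then Y [14,14] — 11 characters in the same relative order in both. dp[14][15] = 11 confirms this is the maximum.

11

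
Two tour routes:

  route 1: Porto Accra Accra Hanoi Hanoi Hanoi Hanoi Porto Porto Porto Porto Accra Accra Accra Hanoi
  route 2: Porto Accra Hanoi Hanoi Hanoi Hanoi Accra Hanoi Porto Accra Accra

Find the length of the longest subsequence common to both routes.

Match Porto [1,1] → Accra [2,2] → Hanoi [4,4] → Hanoi [5,5] → Hanoi [6,6] → Hanoi [7,8] → Porto [11,9] → Accra [13,10] → Accra [14,11] — 9 stops in the same relative order in both, and the DP table's final entry dp[15][11] is also 9, so no common subsequence is longer.

9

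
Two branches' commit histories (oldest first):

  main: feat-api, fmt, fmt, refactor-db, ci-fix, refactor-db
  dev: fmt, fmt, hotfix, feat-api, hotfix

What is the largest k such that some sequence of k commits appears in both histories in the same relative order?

2

One common subsequence of length 2: fmt [2,1], fmt [3,2]. Since dp[6][5] = 2, nothing longer is possible.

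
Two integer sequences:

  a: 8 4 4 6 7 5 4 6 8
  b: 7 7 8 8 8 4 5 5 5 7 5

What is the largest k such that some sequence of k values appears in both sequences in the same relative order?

Let dp[i][j] be the LCS length of the first i values of a and the first j values of b. dp[i][j] = dp[i-1][j-1]+1 when the i-th and j-th values match, else max(dp[i-1][j], dp[i][j-1]).
    ·  7  7  8  8  8  4  5  5  5  7  5
 ·  0  0  0  0  0  0  0  0  0  0  0  0
 8  0  0  0  1  1  1  1  1  1  1  1  1
 4  0  0  0  1  1  1  2  2  2  2  2  2
 4  0  0  0  1  1  1  2  2  2  2  2  2
 6  0  0  0  1  1  1  2  2  2  2  2  2
 7  0  1  1  1  1  1  2  2  2  2  3  3
 5  0  1  1  1  1  1  2  3  3  3  3  4
 4  0  1  1  1  1  1  2  3  3  3  3  4
 6  0  1  1  1  1  1  2  3  3  3  3  4
 8  0  1  1  2  2  2  2  3  3  3  3  4
dp[9][11] = 4. One LCS (by backtracking along matches): 8, 4, 7, 5.

4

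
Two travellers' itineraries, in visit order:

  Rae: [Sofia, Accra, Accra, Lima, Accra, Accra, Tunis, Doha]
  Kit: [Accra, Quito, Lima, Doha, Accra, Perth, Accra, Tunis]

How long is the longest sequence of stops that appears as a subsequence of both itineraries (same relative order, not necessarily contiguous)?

Pick Accra [2,1]; then Lima [4,3]; then Accra [5,5]; then Accra [6,7]; then Tunis [7,8]; all 5 stops appear in both, in order, and the DP table's final entry dp[8][8] is also 5, so no common subsequence is longer.

5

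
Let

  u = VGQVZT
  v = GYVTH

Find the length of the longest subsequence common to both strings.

Let dp[i][j] be the LCS length of the first i characters of u and the first j characters of v. dp[i][j] = dp[i-1][j-1]+1 when the i-th and j-th characters match, else max(dp[i-1][j], dp[i][j-1]).
    ·  G  Y  V  T  H
 ·  0  0  0  0  0  0
 V  0  0  0  1  1  1
 G  0  1  1  1  1  1
 Q  0  1  1  1  1  1
 V  0  1  1  2  2  2
 Z  0  1  1  2  2  2
 T  0  1  1  2  3  3
dp[6][5] = 3. One LCS (by backtracking along matches): GVT.

3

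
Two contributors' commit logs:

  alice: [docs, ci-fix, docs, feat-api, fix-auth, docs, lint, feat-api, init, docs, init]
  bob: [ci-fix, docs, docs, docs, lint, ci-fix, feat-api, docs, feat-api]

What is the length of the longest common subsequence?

6

Pick docs at alice[1]=bob[2] → docs at alice[3]=bob[3] → docs at alice[6]=bob[4] → lint at alice[7]=bob[5] → feat-api at alice[8]=bob[7] → docs at alice[10]=bob[8]; all 6 commits appear in both, in order. Since dp[11][9] = 6, nothing longer is possible.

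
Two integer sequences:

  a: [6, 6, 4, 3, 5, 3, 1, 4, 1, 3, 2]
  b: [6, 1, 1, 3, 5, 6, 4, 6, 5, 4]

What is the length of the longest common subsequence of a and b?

5

Let dp[i][j] be the LCS length of the first i values of a and the first j values of b. dp[i][j] = dp[i-1][j-1]+1 when the i-th and j-th values match, else max(dp[i-1][j], dp[i][j-1]).
    ·  6  1  1  3  5  6  4  6  5  4
 ·  0  0  0  0  0  0  0  0  0  0  0
 6  0  1  1  1  1  1  1  1  1  1  1
 6  0  1  1  1  1  1  2  2  2  2  2
 4  0  1  1  1  1  1  2  3  3  3  3
 3  0  1  1  1  2  2  2  3  3  3  3
 5  0  1  1  1  2  3  3  3  3  4  4
 3  0  1  1  1  2  3  3  3  3  4  4
 1  0  1  2  2  2  3  3  3  3  4  4
 4  0  1  2  2  2  3  3  4  4  4  5
 1  0  1  2  3  3  3  3  4  4  4  5
 3  0  1  2  3  4  4  4  4  4  4  5
 2  0  1  2  3  4  4  4  4  4  4  5
dp[11][10] = 5. One LCS (by backtracking along matches): 6, 6, 4, 5, 4.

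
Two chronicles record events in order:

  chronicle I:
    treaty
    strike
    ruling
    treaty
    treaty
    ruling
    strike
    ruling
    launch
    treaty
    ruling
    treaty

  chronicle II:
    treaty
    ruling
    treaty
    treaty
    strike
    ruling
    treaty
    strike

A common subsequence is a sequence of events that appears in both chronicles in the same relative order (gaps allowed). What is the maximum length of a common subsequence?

7

Pick treaty (chronicle I #1, chronicle II #1); then ruling (chronicle I #3, chronicle II #2); then treaty (chronicle I #4, chronicle II #3); then treaty (chronicle I #5, chronicle II #4); then strike (chronicle I #7, chronicle II #5); then ruling (chronicle I #8, chronicle II #6); then treaty (chronicle I #10, chronicle II #7); all 7 events appear in both, in order, and the DP table's final entry dp[12][8] is also 7, so no common subsequence is longer.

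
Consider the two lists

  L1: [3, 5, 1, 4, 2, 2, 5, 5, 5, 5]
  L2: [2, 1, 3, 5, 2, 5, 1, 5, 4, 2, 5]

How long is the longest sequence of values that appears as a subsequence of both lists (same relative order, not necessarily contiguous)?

Let dp[i][j] be the LCS length of the first i values of L1 and the first j values of L2. dp[i][j] = dp[i-1][j-1]+1 when the i-th and j-th values match, else max(dp[i-1][j], dp[i][j-1]).
    ·  2  1  3  5  2  5  1  5  4  2  5
 ·  0  0  0  0  0  0  0  0  0  0  0  0
 3  0  0  0  1  1  1  1  1  1  1  1  1
 5  0  0  0  1  2  2  2  2  2  2  2  2
 1  0  0  1  1  2  2  2  3  3  3  3  3
 4  0  0  1  1  2  2  2  3  3  4  4  4
 2  0  1  1  1  2  3  3  3  3  4  5  5
 2  0  1  1  1  2  3  3  3  3  4  5  5
 5  0  1  1  1  2  3  4  4  4  4  5  6
 5  0  1  1  1  2  3  4  4  5  5  5  6
 5  0  1  1  1  2  3  4  4  5  5  5  6
 5  0  1  1  1  2  3  4  4  5  5  5  6
dp[10][11] = 6. One LCS (by backtracking along matches): 3, 5, 1, 4, 2, 5.

6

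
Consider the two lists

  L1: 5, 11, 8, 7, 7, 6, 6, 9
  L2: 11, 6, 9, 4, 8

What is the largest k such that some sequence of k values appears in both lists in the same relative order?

3

Match 11 at L1[2]=L2[1]; then 6 at L1[7]=L2[2]; then 9 at L1[8]=L2[3] — 3 values in the same relative order in both. The LCS DP gives dp[8][5] = 3, so this is optimal.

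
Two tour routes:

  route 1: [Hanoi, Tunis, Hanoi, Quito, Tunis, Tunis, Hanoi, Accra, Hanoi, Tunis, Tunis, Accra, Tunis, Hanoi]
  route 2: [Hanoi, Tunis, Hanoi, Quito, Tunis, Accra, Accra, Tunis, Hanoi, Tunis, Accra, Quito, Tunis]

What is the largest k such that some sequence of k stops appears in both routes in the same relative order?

10

Match Hanoi (route 1 #1, route 2 #1); then Tunis (route 1 #2, route 2 #2); then Hanoi (route 1 #3, route 2 #3); then Quito (route 1 #4, route 2 #4); then Tunis (route 1 #5, route 2 #5); then Tunis (route 1 #6, route 2 #8); then Hanoi (route 1 #9, route 2 #9); then Tunis (route 1 #11, route 2 #10); then Accra (route 1 #12, route 2 #11); then Tunis (route 1 #13, route 2 #13) — 10 stops in the same relative order in both. dp[14][13] = 10 confirms this is the maximum.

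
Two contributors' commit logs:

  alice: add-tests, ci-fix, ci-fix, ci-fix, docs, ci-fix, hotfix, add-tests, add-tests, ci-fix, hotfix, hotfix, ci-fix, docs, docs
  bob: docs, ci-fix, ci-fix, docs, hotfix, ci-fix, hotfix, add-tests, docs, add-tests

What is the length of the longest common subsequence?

7

Match ci-fix (alice #3, bob #2) → ci-fix (alice #4, bob #3) → docs (alice #5, bob #4) → ci-fix (alice #6, bob #6) → hotfix (alice #7, bob #7) → add-tests (alice #8, bob #8) → add-tests (alice #9, bob #10) — 7 commits in the same relative order in both, and the DP table's final entry dp[15][10] is also 7, so no common subsequence is longer.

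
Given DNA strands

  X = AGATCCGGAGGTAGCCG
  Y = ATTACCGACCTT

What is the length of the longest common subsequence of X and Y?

Match A (X #1, Y #1), then A (X #3, Y #4), then C (X #5, Y #5), then C (X #6, Y #6), then G (X #11, Y #7), then A (X #13, Y #8), then C (X #15, Y #9), then C (X #16, Y #10) — 8 bases in the same relative order in both. dp[17][12] = 8 confirms this is the maximum.

8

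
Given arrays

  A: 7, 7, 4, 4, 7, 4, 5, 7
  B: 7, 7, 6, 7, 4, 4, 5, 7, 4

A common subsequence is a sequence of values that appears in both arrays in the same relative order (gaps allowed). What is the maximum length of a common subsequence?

6

One common subsequence of length 6: 7 [1,2], 7 [2,4], 4 [3,5], 4 [4,6], 7 [5,8], 4 [6,9]. dp[8][9] = 6 confirms this is the maximum.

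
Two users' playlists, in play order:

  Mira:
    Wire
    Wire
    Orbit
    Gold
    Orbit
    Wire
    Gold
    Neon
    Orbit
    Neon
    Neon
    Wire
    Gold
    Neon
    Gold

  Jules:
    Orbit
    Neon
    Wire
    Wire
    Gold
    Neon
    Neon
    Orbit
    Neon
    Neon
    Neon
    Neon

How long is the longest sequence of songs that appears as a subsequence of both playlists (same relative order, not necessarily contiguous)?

One common subsequence of length 8: Wire at Mira[1]=Jules[3], Wire at Mira[2]=Jules[4], Gold at Mira[4]=Jules[5], Orbit at Mira[5]=Jules[8], Neon at Mira[8]=Jules[9], Neon at Mira[10]=Jules[10], Neon at Mira[11]=Jules[11], Neon at Mira[14]=Jules[12]. dp[15][12] = 8 confirms this is the maximum.

8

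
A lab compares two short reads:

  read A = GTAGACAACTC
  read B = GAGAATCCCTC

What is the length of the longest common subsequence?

Let dp[i][j] be the LCS length of the first i bases of read A and the first j bases of read B. dp[i][j] = dp[i-1][j-1]+1 when the i-th and j-th bases match, else max(dp[i-1][j], dp[i][j-1]).
    ·  G  A  G  A  A  T  C  C  C  T  C
 ·  0  0  0  0  0  0  0  0  0  0  0  0
 G  0  1  1  1  1  1  1  1  1  1  1  1
 T  0  1  1  1  1  1  2  2  2  2  2  2
 A  0  1  2  2  2  2  2  2  2  2  2  2
 G  0  1  2  3  3  3  3  3  3  3  3  3
 A  0  1  2  3  4  4  4  4  4  4  4  4
 C  0  1  2  3  4  4  4  5  5  5  5  5
 A  0  1  2  3  4  5  5  5  5  5  5  5
 A  0  1  2  3  4  5  5  5  5  5  5  5
 C  0  1  2  3  4  5  5  6  6  6  6  6
 T  0  1  2  3  4  5  6  6  6  6  7  7
 C  0  1  2  3  4  5  6  7  7  7  7  8
dp[11][11] = 8. One LCS (by backtracking along matches): GAGACCTC.

8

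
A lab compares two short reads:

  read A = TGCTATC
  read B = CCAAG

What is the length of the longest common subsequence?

2

Taking C (read A #3, read B #2), then A (read A #5, read B #4) gives a common subsequence of length 2, and the DP table's final entry dp[7][5] is also 2, so no common subsequence is longer.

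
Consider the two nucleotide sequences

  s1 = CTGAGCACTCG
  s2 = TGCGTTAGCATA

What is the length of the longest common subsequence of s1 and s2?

7

Match C at s1[1]=s2[3], then T at s1[2]=s2[6], then A at s1[4]=s2[7], then G at s1[5]=s2[8], then C at s1[6]=s2[9], then A at s1[7]=s2[10], then T at s1[9]=s2[11] — 7 bases in the same relative order in both. Since dp[11][12] = 7, nothing longer is possible.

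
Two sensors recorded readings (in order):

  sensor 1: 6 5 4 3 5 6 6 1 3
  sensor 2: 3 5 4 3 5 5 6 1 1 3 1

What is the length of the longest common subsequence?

Taking 5 (sensor 1 #2, sensor 2 #2), then 4 (sensor 1 #3, sensor 2 #3), then 3 (sensor 1 #4, sensor 2 #4), then 5 (sensor 1 #5, sensor 2 #6), then 6 (sensor 1 #6, sensor 2 #7), then 1 (sensor 1 #8, sensor 2 #9), then 3 (sensor 1 #9, sensor 2 #10) gives a common subsequence of length 7. dp[9][11] = 7 confirms this is the maximum.

7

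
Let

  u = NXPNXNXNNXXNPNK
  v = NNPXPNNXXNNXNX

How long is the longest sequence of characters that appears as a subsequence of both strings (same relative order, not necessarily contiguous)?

10

Pick N [1,2]; then X [2,4]; then P [3,5]; then N [4,7]; then X [5,8]; then X [7,9]; then N [8,10]; then N [9,11]; then X [10,12]; then X [11,14]; all 10 characters appear in both, in order. The LCS DP gives dp[15][14] = 10, so this is optimal.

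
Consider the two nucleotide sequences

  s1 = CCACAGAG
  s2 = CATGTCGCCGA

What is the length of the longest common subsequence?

5

Let dp[i][j] be the LCS length of the first i bases of s1 and the first j bases of s2. dp[i][j] = dp[i-1][j-1]+1 when the i-th and j-th bases match, else max(dp[i-1][j], dp[i][j-1]).
    ·  C  A  T  G  T  C  G  C  C  G  A
 ·  0  0  0  0  0  0  0  0  0  0  0  0
 C  0  1  1  1  1  1  1  1  1  1  1  1
 C  0  1  1  1  1  1  2  2  2  2  2  2
 A  0  1  2  2  2  2  2  2  2  2  2  3
 C  0  1  2  2  2  2  3  3  3  3  3  3
 A  0  1  2  2  2  2  3  3  3  3  3  4
 G  0  1  2  2  3  3  3  4  4  4  4  4
 A  0  1  2  2  3  3  3  4  4  4  4  5
 G  0  1  2  2  3  3  3  4  4  4  5  5
dp[8][11] = 5. One LCS (by backtracking along matches): CCCGA.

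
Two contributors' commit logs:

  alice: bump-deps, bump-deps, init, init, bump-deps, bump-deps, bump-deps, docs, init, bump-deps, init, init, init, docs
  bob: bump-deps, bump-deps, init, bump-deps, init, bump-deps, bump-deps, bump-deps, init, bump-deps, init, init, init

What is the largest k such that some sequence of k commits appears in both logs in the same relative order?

One common subsequence of length 12: bump-deps at alice[1]=bob[1], bump-deps at alice[2]=bob[2], init at alice[3]=bob[3], init at alice[4]=bob[5], bump-deps at alice[5]=bob[6], bump-deps at alice[6]=bob[7], bump-deps at alice[7]=bob[8], init at alice[9]=bob[9], bump-deps at alice[10]=bob[10], init at alice[11]=bob[11], init at alice[12]=bob[12], init at alice[13]=bob[13]. Since dp[14][13] = 12, nothing longer is possible.

12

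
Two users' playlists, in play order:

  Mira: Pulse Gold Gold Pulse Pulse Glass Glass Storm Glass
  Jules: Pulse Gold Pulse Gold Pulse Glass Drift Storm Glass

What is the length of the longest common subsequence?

Taking Pulse at Mira[1]=Jules[1]; then Gold at Mira[2]=Jules[2]; then Gold at Mira[3]=Jules[4]; then Pulse at Mira[5]=Jules[5]; then Glass at Mira[6]=Jules[6]; then Storm at Mira[8]=Jules[8]; then Glass at Mira[9]=Jules[9] gives a common subsequence of length 7. Since dp[9][9] = 7, nothing longer is possible.

7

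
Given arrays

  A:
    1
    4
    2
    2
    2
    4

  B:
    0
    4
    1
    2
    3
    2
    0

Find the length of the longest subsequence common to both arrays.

Let dp[i][j] be the LCS length of the first i values of A and the first j values of B. dp[i][j] = dp[i-1][j-1]+1 when the i-th and j-th values match, else max(dp[i-1][j], dp[i][j-1]).
    ·  0  4  1  2  3  2  0
 ·  0  0  0  0  0  0  0  0
 1  0  0  0  1  1  1  1  1
 4  0  0  1  1  1  1  1  1
 2  0  0  1  1  2  2  2  2
 2  0  0  1  1  2  2  3  3
 2  0  0  1  1  2  2  3  3
 4  0  0  1  1  2  2  3  3
dp[6][7] = 3. One LCS (by backtracking along matches): 1, 2, 2.

3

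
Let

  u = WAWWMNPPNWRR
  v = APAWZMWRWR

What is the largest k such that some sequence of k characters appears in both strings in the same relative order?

Match A [2,3] → W [3,4] → M [5,6] → W [10,7] → R [11,8] → R [12,10] — 6 characters in the same relative order in both. The LCS DP gives dp[12][10] = 6, so this is optimal.

6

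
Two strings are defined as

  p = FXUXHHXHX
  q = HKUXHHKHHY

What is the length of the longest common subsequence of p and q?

Pick U [3,3] → X [4,4] → H [5,6] → H [6,8] → H [8,9]; all 5 characters appear in both, in order. dp[9][10] = 5 confirms this is the maximum.

5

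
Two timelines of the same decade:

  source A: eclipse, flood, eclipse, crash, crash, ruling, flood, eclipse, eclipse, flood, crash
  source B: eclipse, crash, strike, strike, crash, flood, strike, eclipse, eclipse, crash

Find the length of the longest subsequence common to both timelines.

Taking eclipse [3,1], crash [4,2], crash [5,5], flood [7,6], eclipse [8,8], eclipse [9,9], crash [11,10] gives a common subsequence of length 7. Since dp[11][10] = 7, nothing longer is possible.

7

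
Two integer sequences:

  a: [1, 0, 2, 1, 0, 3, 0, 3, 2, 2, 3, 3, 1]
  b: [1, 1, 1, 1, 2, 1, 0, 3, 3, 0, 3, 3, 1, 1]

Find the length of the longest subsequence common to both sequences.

Pick 1 at a[1]=b[4]; then 2 at a[3]=b[5]; then 1 at a[4]=b[6]; then 0 at a[5]=b[7]; then 3 at a[6]=b[9]; then 0 at a[7]=b[10]; then 3 at a[8]=b[11]; then 3 at a[11]=b[12]; then 1 at a[13]=b[14]; all 9 values appear in both, in order. The LCS DP gives dp[13][14] = 9, so this is optimal.

9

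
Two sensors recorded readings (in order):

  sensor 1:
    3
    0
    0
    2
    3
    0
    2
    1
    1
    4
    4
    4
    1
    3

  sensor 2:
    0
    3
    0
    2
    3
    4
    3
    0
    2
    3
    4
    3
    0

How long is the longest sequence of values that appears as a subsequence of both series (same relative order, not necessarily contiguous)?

Taking 3 at sensor 1[1]=sensor 2[2], 0 at sensor 1[3]=sensor 2[3], 2 at sensor 1[4]=sensor 2[4], 3 at sensor 1[5]=sensor 2[7], 0 at sensor 1[6]=sensor 2[8], 2 at sensor 1[7]=sensor 2[9], 4 at sensor 1[12]=sensor 2[11], 3 at sensor 1[14]=sensor 2[12] gives a common subsequence of length 8. dp[14][13] = 8 confirms this is the maximum.

8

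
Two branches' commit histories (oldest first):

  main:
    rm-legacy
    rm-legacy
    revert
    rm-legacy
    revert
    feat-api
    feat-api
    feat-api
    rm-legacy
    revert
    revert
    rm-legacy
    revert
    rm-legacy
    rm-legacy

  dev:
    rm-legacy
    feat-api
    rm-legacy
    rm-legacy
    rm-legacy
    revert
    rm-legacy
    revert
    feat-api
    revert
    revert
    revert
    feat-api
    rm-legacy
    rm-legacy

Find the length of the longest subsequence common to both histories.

11

Match rm-legacy (main #1, dev #4), then rm-legacy (main #2, dev #5), then revert (main #3, dev #6), then rm-legacy (main #4, dev #7), then revert (main #5, dev #8), then feat-api (main #8, dev #9), then revert (main #10, dev #10), then revert (main #11, dev #11), then revert (main #13, dev #12), then rm-legacy (main #14, dev #14), then rm-legacy (main #15, dev #15) — 11 commits in the same relative order in both, and the DP table's final entry dp[15][15] is also 11, so no common subsequence is longer.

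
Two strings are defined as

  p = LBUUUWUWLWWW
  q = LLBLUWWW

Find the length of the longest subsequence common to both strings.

6

Taking L (p #1, q #2), then B (p #2, q #3), then U (p #7, q #5), then W (p #10, q #6), then W (p #11, q #7), then W (p #12, q #8) gives a common subsequence of length 6, and the DP table's final entry dp[12][8] is also 6, so no common subsequence is longer.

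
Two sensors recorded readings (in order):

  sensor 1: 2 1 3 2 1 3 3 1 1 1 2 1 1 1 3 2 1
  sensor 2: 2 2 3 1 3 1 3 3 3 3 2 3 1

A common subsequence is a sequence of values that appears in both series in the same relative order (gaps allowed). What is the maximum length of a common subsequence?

9

One common subsequence of length 9: 2 at sensor 1[1]=sensor 2[2], then 1 at sensor 1[2]=sensor 2[4], then 3 at sensor 1[3]=sensor 2[5], then 1 at sensor 1[5]=sensor 2[6], then 3 at sensor 1[6]=sensor 2[9], then 3 at sensor 1[7]=sensor 2[10], then 2 at sensor 1[11]=sensor 2[11], then 3 at sensor 1[15]=sensor 2[12], then 1 at sensor 1[17]=sensor 2[13]. Since dp[17][13] = 9, nothing longer is possible.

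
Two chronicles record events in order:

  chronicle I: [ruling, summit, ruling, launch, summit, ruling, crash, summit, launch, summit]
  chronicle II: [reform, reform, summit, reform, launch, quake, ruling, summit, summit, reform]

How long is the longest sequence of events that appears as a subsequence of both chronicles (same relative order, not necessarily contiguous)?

5

Match summit at chronicle I[2]=chronicle II[3]; then launch at chronicle I[4]=chronicle II[5]; then ruling at chronicle I[6]=chronicle II[7]; then summit at chronicle I[8]=chronicle II[8]; then summit at chronicle I[10]=chronicle II[9] — 5 events in the same relative order in both. Since dp[10][10] = 5, nothing longer is possible.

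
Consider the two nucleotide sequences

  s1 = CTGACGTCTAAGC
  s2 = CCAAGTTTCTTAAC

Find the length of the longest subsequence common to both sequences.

9

Pick C [1,2], A [4,4], G [6,5], T [7,8], C [8,9], T [9,11], A [10,12], A [11,13], C [13,14]; all 9 bases appear in both, in order. The LCS DP gives dp[13][14] = 9, so this is optimal.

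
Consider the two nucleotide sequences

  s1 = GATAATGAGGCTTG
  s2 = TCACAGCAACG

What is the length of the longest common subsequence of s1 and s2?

7

One common subsequence of length 7: T at s1[3]=s2[1], then A at s1[4]=s2[3], then A at s1[5]=s2[5], then G at s1[7]=s2[6], then A at s1[8]=s2[9], then C at s1[11]=s2[10], then G at s1[14]=s2[11]. The LCS DP gives dp[14][11] = 7, so this is optimal.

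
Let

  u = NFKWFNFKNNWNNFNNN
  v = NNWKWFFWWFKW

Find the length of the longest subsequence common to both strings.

7

One common subsequence of length 7: N [1,2], then K [3,4], then W [4,5], then F [5,7], then F [7,10], then K [8,11], then W [11,12]. dp[17][12] = 7 confirms this is the maximum.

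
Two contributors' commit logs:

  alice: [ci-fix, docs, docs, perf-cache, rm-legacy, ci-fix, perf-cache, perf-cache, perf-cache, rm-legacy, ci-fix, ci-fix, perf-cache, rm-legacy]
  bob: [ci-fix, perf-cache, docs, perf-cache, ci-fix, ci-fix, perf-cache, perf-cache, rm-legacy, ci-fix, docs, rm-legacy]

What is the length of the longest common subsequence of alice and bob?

One common subsequence of length 9: ci-fix (alice #1, bob #1) → docs (alice #3, bob #3) → perf-cache (alice #4, bob #4) → ci-fix (alice #6, bob #6) → perf-cache (alice #8, bob #7) → perf-cache (alice #9, bob #8) → rm-legacy (alice #10, bob #9) → ci-fix (alice #11, bob #10) → rm-legacy (alice #14, bob #12). dp[14][12] = 9 confirms this is the maximum.

9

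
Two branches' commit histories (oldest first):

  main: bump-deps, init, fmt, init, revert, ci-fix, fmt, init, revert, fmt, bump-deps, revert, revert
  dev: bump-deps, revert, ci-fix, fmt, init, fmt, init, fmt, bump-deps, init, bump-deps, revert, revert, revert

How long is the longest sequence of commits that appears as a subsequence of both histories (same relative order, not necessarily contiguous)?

9

Taking bump-deps at main[1]=dev[1] → init at main[2]=dev[5] → fmt at main[3]=dev[6] → init at main[4]=dev[7] → fmt at main[7]=dev[8] → init at main[8]=dev[10] → revert at main[9]=dev[12] → revert at main[12]=dev[13] → revert at main[13]=dev[14] gives a common subsequence of length 9, and the DP table's final entry dp[13][14] is also 9, so no common subsequence is longer.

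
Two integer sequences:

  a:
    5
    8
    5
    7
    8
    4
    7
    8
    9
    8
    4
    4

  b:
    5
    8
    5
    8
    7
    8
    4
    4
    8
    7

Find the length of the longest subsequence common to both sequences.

Pick 5 [1,1] → 8 [2,2] → 5 [3,3] → 8 [5,4] → 7 [7,5] → 8 [10,6] → 4 [11,7] → 4 [12,8]; all 8 values appear in both, in order. dp[12][10] = 8 confirms this is the maximum.

8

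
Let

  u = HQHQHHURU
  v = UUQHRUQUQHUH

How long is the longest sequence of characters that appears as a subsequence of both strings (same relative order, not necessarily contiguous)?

Let dp[i][j] be the LCS length of the first i characters of u and the first j characters of v. dp[i][j] = dp[i-1][j-1]+1 when the i-th and j-th characters match, else max(dp[i-1][j], dp[i][j-1]).
    ·  U  U  Q  H  R  U  Q  U  Q  H  U  H
 ·  0  0  0  0  0  0  0  0  0  0  0  0  0
 H  0  0  0  0  1  1  1  1  1  1  1  1  1
 Q  0  0  0  1  1  1  1  2  2  2  2  2  2
 H  0  0  0  1  2  2  2  2  2  2  3  3  3
 Q  0  0  0  1  2  2  2  3  3  3  3  3  3
 H  0  0  0  1  2  2  2  3  3  3  4  4  4
 H  0  0  0  1  2  2  2  3  3  3  4  4  5
 U  0  1  1  1  2  2  3  3  4  4  4  5  5
 R  0  1  1  1  2  3  3  3  4  4  4  5  5
 U  0  1  2  2  2  3  4  4  4  4  4  5  5
dp[9][12] = 5. One LCS (by backtracking along matches): HQQHH.

5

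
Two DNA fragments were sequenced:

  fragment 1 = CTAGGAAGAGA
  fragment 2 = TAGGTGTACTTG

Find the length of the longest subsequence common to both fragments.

Let dp[i][j] be the LCS length of the first i bases of fragment 1 and the first j bases of fragment 2. dp[i][j] = dp[i-1][j-1]+1 when the i-th and j-th bases match, else max(dp[i-1][j], dp[i][j-1]).
    ·  T  A  G  G  T  G  T  A  C  T  T  G
 ·  0  0  0  0  0  0  0  0  0  0  0  0  0
 C  0  0  0  0  0  0  0  0  0  1  1  1  1
 T  0  1  1  1  1  1  1  1  1  1  2  2  2
 A  0  1  2  2  2  2  2  2  2  2  2  2  2
 G  0  1  2  3  3  3  3  3  3  3  3  3  3
 G  0  1  2  3  4  4  4  4  4  4  4  4  4
 A  0  1  2  3  4  4  4  4  5  5  5  5  5
 A  0  1  2  3  4  4  4  4  5  5  5  5  5
 G  0  1  2  3  4  4  5  5  5  5  5  5  6
 A  0  1  2  3  4  4  5  5  6  6  6  6  6
 G  0  1  2  3  4  4  5  5  6  6  6  6  7
 A  0  1  2  3  4  4  5  5  6  6  6  6  7
dp[11][12] = 7. One LCS (by backtracking along matches): TAGGGAG.

7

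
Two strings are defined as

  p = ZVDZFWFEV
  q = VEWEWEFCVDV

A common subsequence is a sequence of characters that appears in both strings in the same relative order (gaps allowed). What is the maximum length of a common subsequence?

4

Let dp[i][j] be the LCS length of the first i characters of p and the first j characters of q. dp[i][j] = dp[i-1][j-1]+1 when the i-th and j-th characters match, else max(dp[i-1][j], dp[i][j-1]).
    ·  V  E  W  E  W  E  F  C  V  D  V
 ·  0  0  0  0  0  0  0  0  0  0  0  0
 Z  0  0  0  0  0  0  0  0  0  0  0  0
 V  0  1  1  1  1  1  1  1  1  1  1  1
 D  0  1  1  1  1  1  1  1  1  1  2  2
 Z  0  1  1  1  1  1  1  1  1  1  2  2
 F  0  1  1  1  1  1  1  2  2  2  2  2
 W  0  1  1  2  2  2  2  2  2  2  2  2
 F  0  1  1  2  2  2  2  3  3  3  3  3
 E  0  1  2  2  3  3  3  3  3  3  3  3
 V  0  1  2  2  3  3  3  3  3  4  4  4
dp[9][11] = 4. One LCS (by backtracking along matches): VWFV.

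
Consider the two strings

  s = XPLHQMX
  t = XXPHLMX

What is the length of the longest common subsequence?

5

Let dp[i][j] be the LCS length of the first i characters of s and the first j characters of t. dp[i][j] = dp[i-1][j-1]+1 when the i-th and j-th characters match, else max(dp[i-1][j], dp[i][j-1]).
    ·  X  X  P  H  L  M  X
 ·  0  0  0  0  0  0  0  0
 X  0  1  1  1  1  1  1  1
 P  0  1  1  2  2  2  2  2
 L  0  1  1  2  2  3  3  3
 H  0  1  1  2  3  3  3  3
 Q  0  1  1  2  3  3  3  3
 M  0  1  1  2  3  3  4  4
 X  0  1  2  2  3  3  4  5
dp[7][7] = 5. One LCS (by backtracking along matches): XPLMX.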